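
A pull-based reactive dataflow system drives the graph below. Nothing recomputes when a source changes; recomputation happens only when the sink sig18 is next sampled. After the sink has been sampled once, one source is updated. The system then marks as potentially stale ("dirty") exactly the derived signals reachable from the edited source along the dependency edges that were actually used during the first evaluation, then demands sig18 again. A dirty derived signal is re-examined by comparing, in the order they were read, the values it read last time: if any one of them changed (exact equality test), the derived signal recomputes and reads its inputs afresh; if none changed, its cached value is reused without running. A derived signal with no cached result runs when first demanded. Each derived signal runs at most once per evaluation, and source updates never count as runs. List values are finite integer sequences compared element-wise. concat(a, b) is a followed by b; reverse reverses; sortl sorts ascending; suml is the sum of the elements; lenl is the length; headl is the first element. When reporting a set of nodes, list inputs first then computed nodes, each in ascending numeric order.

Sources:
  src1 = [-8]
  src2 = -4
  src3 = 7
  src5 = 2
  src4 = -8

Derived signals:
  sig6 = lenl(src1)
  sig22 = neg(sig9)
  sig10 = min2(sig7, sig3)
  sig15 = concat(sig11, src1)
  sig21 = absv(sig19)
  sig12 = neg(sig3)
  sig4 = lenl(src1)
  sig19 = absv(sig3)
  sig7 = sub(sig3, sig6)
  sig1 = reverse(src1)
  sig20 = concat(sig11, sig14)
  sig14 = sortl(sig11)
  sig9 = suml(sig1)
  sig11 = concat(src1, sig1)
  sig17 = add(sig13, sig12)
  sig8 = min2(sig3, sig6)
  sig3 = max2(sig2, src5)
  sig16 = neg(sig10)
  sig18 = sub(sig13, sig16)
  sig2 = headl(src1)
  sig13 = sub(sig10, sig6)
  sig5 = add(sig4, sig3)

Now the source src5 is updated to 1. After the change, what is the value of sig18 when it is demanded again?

New value of sig18: -1.

First evaluation (everything demanded from the output):
  sig2 = headl([-8]) = -8
  sig3 = max2(-8, 2) = 2
  sig6 = lenl([-8]) = 1
  sig7 = sub(2, 1) = 1
  sig10 = min2(1, 2) = 1
  sig13 = sub(1, 1) = 0
  sig16 = neg(1) = -1
  sig18 = sub(0, -1) = 1

Propagation after the edit:
  sig3: runs — src5 2->1; result 1.
  sig7: runs — sig3 2->1; result 0.
  sig10: runs — sig7 1->0; sig3 2->1; result 0.
  sig13: runs — sig10 1->0; result -1.
  sig16: runs — sig10 1->0; result 0.
  sig18: runs — sig13 0->-1; sig16 -1->0; result -1.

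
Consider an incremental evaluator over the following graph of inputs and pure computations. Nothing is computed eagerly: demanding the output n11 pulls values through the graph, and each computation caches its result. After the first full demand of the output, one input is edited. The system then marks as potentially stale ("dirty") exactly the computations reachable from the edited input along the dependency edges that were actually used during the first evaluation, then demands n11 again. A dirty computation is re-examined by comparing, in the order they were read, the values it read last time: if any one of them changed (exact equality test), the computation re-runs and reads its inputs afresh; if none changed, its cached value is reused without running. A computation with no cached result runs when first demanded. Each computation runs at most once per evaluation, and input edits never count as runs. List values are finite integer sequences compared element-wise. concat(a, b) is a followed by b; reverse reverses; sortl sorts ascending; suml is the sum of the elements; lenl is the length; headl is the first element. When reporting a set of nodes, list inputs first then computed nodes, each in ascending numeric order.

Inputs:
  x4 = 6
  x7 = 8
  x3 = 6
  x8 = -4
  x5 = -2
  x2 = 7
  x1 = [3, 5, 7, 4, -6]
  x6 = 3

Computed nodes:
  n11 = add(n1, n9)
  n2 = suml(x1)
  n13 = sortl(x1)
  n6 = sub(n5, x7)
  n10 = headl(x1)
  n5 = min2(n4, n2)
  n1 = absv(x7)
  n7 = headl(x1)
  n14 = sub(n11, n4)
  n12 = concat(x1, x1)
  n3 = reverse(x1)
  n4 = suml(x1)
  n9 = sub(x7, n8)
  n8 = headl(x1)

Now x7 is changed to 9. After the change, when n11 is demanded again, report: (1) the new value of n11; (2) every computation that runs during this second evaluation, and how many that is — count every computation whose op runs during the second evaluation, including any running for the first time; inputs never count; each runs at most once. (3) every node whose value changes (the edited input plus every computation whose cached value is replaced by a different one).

n11 now evaluates to 15.
Run set: n1, n9, n11 (3 run).
Changed values: x7, n1, n9, n11.

Initial pass — values computed on the first demand:
  n1 = absv(8) = 8
  n8 = headl([3, 5, 7, 4, -6]) = 3
  n9 = sub(8, 3) = 5
  n11 = add(8, 5) = 13

Second demand — change propagation:
  n1: re-runs because x7 8->9; new result 9.
  n9: re-runs because x7 8->9; new result 6.
  n11: re-runs because n1 8->9; n9 5->6; new result 15.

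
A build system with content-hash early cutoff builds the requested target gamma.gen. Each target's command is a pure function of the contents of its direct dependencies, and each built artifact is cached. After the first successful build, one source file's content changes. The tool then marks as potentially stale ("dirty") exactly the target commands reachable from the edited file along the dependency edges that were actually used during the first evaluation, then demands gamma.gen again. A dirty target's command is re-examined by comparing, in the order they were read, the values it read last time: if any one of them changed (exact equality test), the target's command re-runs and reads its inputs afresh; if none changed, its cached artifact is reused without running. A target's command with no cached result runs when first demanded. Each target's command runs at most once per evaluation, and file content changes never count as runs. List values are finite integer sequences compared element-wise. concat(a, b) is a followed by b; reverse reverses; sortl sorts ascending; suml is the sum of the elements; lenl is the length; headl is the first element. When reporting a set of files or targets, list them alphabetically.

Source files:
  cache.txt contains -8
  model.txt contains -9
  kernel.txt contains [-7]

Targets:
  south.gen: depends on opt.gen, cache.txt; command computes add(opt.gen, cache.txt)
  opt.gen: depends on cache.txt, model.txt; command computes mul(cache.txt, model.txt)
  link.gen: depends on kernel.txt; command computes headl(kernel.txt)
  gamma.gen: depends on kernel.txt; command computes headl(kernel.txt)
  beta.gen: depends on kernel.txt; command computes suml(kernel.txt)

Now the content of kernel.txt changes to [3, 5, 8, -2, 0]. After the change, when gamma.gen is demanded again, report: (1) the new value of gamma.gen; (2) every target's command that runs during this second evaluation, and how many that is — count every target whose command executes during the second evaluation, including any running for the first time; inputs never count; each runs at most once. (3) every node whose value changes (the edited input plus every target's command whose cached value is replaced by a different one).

New value of gamma.gen: 3.
Target commands that run: gamma.gen — 1 in total.
Values that change: gamma.gen, kernel.txt.

First evaluation (everything demanded from the output):
  gamma.gen = headl([-7]) = -7

Propagation after the edit:
  gamma.gen: runs — kernel.txt [-7]->[3, 5, 8, -2, 0]; result 3.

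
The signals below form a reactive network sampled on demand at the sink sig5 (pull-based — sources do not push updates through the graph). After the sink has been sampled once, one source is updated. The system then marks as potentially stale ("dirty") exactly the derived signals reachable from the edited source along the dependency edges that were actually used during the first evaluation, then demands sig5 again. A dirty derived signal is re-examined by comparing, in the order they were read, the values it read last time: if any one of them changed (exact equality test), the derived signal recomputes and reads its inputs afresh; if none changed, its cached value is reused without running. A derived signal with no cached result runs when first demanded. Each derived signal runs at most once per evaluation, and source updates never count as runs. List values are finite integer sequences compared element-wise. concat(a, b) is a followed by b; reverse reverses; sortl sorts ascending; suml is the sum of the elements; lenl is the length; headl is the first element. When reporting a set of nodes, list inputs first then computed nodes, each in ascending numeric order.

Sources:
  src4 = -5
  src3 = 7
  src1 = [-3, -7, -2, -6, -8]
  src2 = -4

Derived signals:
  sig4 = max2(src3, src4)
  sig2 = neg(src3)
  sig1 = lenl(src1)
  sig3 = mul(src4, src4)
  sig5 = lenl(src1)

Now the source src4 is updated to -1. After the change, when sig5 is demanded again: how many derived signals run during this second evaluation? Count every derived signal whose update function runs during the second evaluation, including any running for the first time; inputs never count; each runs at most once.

Run set: none (0 run).
The important point: nothing the output needs ever reads src4, so the edit is invisible to it.

Initial pass — values computed on the first demand:
  sig5 = lenl([-3, -7, -2, -6, -8]) = 5

Second demand — change propagation:
  no demanded computation ever read src4, so the edit dirties nothing and nothing runs.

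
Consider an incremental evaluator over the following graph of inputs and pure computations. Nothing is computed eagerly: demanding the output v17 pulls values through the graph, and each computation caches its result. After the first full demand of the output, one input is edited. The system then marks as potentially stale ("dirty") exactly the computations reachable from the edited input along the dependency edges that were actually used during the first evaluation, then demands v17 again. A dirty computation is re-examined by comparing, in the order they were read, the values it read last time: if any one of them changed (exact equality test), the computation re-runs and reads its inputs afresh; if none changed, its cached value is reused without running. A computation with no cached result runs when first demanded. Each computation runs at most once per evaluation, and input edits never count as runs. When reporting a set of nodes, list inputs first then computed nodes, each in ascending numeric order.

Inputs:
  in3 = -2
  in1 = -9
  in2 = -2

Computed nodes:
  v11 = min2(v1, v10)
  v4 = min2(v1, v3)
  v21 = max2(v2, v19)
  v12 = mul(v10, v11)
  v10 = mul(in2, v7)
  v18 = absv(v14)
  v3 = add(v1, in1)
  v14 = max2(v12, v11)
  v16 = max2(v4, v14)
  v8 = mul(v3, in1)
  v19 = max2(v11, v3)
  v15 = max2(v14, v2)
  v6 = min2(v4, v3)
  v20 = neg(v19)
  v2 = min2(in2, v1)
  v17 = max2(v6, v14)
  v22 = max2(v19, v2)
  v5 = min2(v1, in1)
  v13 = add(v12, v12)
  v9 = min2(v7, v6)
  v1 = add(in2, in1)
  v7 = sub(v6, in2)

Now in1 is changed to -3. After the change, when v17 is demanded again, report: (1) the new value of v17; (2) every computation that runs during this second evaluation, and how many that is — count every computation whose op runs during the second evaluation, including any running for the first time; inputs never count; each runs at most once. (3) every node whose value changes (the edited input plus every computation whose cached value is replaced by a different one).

v17 now evaluates to -5.
Run set: v1, v3, v4, v6, v7, v10, v11, v12, v14, v17 (10 run).
Changed values: in1, v1, v3, v4, v6, v7, v10, v11, v12, v14, v17.

Initial pass — values computed on the first demand:
  v1 = add(-2, -9) = -11
  v3 = add(-11, -9) = -20
  v4 = min2(-11, -20) = -20
  v6 = min2(-20, -20) = -20
  v7 = sub(-20, -2) = -18
  v10 = mul(-2, -18) = 36
  v11 = min2(-11, 36) = -11
  v12 = mul(36, -11) = -396
  v14 = max2(-396, -11) = -11
  v17 = max2(-20, -11) = -11

Second demand — change propagation:
  v1: re-runs because in1 -9->-3; new result -5.
  v3: re-runs because v1 -11->-5; in1 -9->-3; new result -8.
  v4: re-runs because v1 -11->-5; v3 -20->-8; new result -8.
  v6: re-runs because v4 -20->-8; v3 -20->-8; new result -8.
  v7: re-runs because v6 -20->-8; new result -6.
  v10: re-runs because v7 -18->-6; new result 12.
  v11: re-runs because v1 -11->-5; v10 36->12; new result -5.
  v12: re-runs because v10 36->12; v11 -11->-5; new result -60.
  v14: re-runs because v12 -396->-60; v11 -11->-5; new result -5.
  v17: re-runs because v6 -20->-8; v14 -11->-5; new result -5.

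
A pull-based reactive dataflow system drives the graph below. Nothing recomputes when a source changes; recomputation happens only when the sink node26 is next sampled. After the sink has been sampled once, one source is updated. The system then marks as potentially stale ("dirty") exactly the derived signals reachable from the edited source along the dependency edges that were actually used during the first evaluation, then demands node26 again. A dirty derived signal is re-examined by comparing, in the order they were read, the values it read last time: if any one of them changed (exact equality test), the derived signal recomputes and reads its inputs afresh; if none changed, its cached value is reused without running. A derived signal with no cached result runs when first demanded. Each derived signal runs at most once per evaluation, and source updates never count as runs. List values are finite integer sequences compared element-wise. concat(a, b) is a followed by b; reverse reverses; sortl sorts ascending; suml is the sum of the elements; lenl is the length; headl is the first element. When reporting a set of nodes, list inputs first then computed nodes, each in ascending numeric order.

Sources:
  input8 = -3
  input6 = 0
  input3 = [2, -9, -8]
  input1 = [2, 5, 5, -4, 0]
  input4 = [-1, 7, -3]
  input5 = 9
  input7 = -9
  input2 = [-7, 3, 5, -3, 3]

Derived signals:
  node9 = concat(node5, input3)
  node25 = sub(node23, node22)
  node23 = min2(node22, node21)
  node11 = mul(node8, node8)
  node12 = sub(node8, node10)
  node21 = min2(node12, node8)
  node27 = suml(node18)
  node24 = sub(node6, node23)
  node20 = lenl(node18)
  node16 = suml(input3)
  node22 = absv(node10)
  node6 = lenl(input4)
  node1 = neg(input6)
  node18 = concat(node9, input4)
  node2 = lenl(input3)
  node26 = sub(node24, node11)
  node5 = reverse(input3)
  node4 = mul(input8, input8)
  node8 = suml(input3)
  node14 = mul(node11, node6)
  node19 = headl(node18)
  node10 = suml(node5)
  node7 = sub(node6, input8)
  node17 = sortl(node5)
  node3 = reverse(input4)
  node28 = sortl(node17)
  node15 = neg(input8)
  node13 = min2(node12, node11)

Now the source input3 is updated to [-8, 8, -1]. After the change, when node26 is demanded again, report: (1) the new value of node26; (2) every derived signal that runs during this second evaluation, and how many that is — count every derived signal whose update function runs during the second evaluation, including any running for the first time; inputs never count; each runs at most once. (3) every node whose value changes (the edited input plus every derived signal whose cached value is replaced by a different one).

New value of node26: 3.
Derived signals that run: node5, node8, node10, node11, node12, node21, node22, node23, node24, node26 — 10 in total.
Values that change: input3, node5, node8, node10, node11, node21, node22, node23, node24, node26.

First evaluation (everything demanded from the output):
  node5 = reverse([2, -9, -8]) = [-8, -9, 2]
  node6 = lenl([-1, 7, -3]) = 3
  node8 = suml([2, -9, -8]) = -15
  node10 = suml([-8, -9, 2]) = -15
  node11 = mul(-15, -15) = 225
  node12 = sub(-15, -15) = 0
  node21 = min2(0, -15) = -15
  node22 = absv(-15) = 15
  node23 = min2(15, -15) = -15
  node24 = sub(3, -15) = 18
  node26 = sub(18, 225) = -207

Propagation after the edit:
  node5: runs — input3 [2, -9, -8]->[-8, 8, -1]; result [-1, 8, -8].
  node8: runs — input3 [2, -9, -8]->[-8, 8, -1]; result -1.
  node10: runs — node5 [-8, -9, 2]->[-1, 8, -8]; result -1.
  node11: runs — node8 -15->-1; node8 -15->-1; result 1.
  node12: runs — node8 -15->-1; node10 -15->-1; result 0 (same value as before).
  node21: runs — node8 -15->-1; result -1.
  node22: runs — node10 -15->-1; result 1.
  node23: runs — node22 15->1; node21 -15->-1; result -1.
  node24: runs — node23 -15->-1; result 4.
  node26: runs — node24 18->4; node11 225->1; result 3.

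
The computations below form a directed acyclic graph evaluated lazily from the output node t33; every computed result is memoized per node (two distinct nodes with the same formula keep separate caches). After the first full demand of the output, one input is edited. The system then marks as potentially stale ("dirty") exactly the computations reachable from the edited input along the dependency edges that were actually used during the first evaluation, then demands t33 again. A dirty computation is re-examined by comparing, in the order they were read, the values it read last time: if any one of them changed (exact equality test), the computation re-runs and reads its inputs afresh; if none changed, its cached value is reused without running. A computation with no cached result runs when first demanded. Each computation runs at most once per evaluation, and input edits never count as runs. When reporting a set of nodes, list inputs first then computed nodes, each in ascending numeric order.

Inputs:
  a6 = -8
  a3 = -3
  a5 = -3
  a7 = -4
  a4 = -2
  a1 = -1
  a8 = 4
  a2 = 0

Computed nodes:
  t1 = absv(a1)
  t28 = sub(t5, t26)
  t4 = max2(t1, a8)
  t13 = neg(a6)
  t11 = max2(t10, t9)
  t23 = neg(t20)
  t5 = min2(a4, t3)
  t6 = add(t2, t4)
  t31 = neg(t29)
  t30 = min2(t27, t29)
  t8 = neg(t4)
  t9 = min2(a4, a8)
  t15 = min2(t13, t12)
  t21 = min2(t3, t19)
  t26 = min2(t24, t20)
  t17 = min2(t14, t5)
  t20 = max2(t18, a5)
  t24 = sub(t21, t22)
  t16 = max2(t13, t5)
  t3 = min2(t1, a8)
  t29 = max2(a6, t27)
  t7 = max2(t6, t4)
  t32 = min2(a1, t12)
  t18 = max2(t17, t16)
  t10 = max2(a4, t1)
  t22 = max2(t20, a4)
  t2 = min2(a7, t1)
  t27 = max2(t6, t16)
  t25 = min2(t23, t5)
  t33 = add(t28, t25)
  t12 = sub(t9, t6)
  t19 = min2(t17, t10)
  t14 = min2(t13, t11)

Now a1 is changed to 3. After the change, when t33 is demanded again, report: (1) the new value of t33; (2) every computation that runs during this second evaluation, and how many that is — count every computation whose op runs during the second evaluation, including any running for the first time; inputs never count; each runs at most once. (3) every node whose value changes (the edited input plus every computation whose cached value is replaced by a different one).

Demanding t33 again yields 0.
9 computations run: t1, t3, t5, t10, t11, t14, t17, t19, t21.
The nodes whose values change: a1, t1, t3, t10, t11, t14.
Note where the cutoff bites: t16 is checked, finds nothing changed, and keeps its cache.

First demand of the output computes:
  t1 = absv(-1) = 1
  t3 = min2(1, 4) = 1
  t5 = min2(-2, 1) = -2
  t9 = min2(-2, 4) = -2
  t10 = max2(-2, 1) = 1
  t11 = max2(1, -2) = 1
  t13 = neg(-8) = 8
  t14 = min2(8, 1) = 1
  t16 = max2(8, -2) = 8
  t17 = min2(1, -2) = -2
  t18 = max2(-2, 8) = 8
  t19 = min2(-2, 1) = -2
  t20 = max2(8, -3) = 8
  t21 = min2(1, -2) = -2
  t22 = max2(8, -2) = 8
  t23 = neg(8) = -8
  t24 = sub(-2, 8) = -10
  t25 = min2(-8, -2) = -8
  t26 = min2(-10, 8) = -10
  t28 = sub(-2, -10) = 8
  t33 = add(8, -8) = 0

After the edit, cleaning proceeds:
  t1: a read changed (a1 -1->3) — executes, giving 3.
  t3: a read changed (t1 1->3) — executes, giving 3.
  t5: a read changed (t3 1->3) — executes, giving -2 — identical to its old value.
  t10: a read changed (t1 1->3) — executes, giving 3.
  t11: a read changed (t10 1->3) — executes, giving 3.
  t14: a read changed (t11 1->3) — executes, giving 3.
  t16: dirty, but its reads are unchanged (t13 unchanged, t5 unchanged); cached 8 stands.
  t17: a read changed (t14 1->3) — executes, giving -2 — identical to its old value.
  t18: dirty, but its reads are unchanged (t17 unchanged, t16 unchanged); cached 8 stands.
  t19: a read changed (t10 1->3) — executes, giving -2 — identical to its old value.
  t20: dirty, but its reads are unchanged (t18 unchanged, a5 unchanged); cached 8 stands.
  t21: a read changed (t3 1->3) — executes, giving -2 — identical to its old value.
  t22: dirty, but its reads are unchanged (t20 unchanged, a4 unchanged); cached 8 stands.
  t23: dirty, but its reads are unchanged (t20 unchanged); cached -8 stands.
  t24: dirty, but its reads are unchanged (t21 unchanged, t22 unchanged); cached -10 stands.
  t25: dirty, but its reads are unchanged (t23 unchanged, t5 unchanged); cached -8 stands.
  t26: dirty, but its reads are unchanged (t24 unchanged, t20 unchanged); cached -10 stands.
  t28: dirty, but its reads are unchanged (t5 unchanged, t26 unchanged); cached 8 stands.
  t33: dirty, but its reads are unchanged (t28 unchanged, t25 unchanged); cached 0 stands.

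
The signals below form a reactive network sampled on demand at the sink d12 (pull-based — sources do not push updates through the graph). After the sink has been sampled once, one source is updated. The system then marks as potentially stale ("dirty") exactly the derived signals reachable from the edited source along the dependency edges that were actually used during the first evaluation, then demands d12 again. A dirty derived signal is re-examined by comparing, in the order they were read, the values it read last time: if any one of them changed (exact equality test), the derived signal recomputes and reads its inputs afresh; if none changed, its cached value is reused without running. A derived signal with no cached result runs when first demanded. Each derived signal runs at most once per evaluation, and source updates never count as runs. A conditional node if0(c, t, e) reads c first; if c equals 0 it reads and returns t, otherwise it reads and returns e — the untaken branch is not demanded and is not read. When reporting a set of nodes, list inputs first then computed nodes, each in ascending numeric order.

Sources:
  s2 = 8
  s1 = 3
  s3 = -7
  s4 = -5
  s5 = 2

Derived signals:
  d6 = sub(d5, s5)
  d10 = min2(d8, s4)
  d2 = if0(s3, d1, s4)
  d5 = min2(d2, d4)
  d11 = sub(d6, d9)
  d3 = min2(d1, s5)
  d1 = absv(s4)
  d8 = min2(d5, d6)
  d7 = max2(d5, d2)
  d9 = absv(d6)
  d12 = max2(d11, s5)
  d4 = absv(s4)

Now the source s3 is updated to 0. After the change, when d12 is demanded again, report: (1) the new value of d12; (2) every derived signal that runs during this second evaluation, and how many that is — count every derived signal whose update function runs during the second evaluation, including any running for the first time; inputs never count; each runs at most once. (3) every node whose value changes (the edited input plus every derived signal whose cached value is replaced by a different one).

Initial pass — values computed on the first demand:
  d2 = if0(s3=-7 -> else branch s4) = -5
  d4 = absv(-5) = 5
  d5 = min2(-5, 5) = -5
  d6 = sub(-5, 2) = -7
  d9 = absv(-7) = 7
  d11 = sub(-7, 7) = -14
  d12 = max2(-14, 2) = 2

Second demand — change propagation:
  d1: newly demanded (no cache) — executes and yields 5.
  d2: re-runs because s3 -7->0; new result 5.
  d5: re-runs because d2 -5->5; new result 5.
  d6: re-runs because d5 -5->5; new result 3.
  d9: re-runs because d6 -7->3; new result 3.
  d11: re-runs because d6 -7->3; d9 7->3; new result 0.
  d12: re-runs because d11 -14->0; new result 2 (unchanged).

The important point: the flipped condition pulls in fresh nodes; d1 runs for the first time.

d12 now evaluates to 2.
Run set: d1, d2, d5, d6, d9, d11, d12 (7 run).
Changed values: s3, d2, d5, d6, d9, d11.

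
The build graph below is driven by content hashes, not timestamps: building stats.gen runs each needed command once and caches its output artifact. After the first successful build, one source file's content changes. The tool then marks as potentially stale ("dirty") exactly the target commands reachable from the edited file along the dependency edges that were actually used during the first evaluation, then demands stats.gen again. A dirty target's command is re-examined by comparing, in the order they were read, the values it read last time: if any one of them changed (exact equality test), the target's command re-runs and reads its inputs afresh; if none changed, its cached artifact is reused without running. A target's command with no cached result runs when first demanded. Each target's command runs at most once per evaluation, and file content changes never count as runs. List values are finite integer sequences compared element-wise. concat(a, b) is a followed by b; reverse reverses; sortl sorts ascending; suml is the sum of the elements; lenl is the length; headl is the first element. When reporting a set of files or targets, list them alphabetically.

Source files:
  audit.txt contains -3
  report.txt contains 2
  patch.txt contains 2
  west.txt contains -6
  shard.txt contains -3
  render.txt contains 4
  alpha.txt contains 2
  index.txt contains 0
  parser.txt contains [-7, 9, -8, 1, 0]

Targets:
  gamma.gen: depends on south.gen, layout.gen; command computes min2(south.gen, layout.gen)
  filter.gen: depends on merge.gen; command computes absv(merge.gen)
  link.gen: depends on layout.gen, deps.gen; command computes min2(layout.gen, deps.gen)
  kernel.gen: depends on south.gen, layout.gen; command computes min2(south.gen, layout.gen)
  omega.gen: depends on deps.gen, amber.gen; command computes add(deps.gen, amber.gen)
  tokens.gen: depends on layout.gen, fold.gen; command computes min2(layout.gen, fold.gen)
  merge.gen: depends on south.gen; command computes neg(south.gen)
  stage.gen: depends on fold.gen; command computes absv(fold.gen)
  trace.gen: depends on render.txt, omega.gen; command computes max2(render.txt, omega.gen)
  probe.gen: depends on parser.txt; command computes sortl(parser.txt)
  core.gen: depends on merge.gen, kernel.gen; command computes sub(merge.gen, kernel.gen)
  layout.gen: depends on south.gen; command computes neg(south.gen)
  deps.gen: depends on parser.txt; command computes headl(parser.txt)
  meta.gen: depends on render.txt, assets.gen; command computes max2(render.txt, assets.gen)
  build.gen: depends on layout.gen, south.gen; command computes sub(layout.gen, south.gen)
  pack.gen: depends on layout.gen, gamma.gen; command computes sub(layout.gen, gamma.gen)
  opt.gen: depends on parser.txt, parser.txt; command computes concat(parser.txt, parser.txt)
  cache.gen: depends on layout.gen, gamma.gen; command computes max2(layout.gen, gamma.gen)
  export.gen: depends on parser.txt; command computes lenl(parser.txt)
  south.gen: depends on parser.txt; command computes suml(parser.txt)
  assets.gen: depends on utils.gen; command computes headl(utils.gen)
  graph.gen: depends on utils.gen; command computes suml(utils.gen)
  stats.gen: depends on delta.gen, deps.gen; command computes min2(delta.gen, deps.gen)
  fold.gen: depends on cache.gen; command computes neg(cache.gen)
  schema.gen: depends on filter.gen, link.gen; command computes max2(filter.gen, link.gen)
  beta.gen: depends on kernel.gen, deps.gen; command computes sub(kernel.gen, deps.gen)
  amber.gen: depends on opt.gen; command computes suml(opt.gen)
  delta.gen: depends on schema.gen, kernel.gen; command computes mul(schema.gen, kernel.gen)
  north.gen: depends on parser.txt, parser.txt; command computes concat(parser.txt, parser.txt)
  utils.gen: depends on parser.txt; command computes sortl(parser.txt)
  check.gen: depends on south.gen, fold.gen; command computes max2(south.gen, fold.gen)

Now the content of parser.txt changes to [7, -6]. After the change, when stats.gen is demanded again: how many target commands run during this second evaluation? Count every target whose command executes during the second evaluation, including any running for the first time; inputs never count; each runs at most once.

Run set: delta.gen, deps.gen, filter.gen, kernel.gen, layout.gen, link.gen, merge.gen, schema.gen, south.gen, stats.gen (10 run).

Initial pass — values computed on the first demand:
  deps.gen = headl([-7, 9, -8, 1, 0]) = -7
  south.gen = suml([-7, 9, -8, 1, 0]) = -5
  layout.gen = neg(-5) = 5
  kernel.gen = min2(-5, 5) = -5
  link.gen = min2(5, -7) = -7
  merge.gen = neg(-5) = 5
  filter.gen = absv(5) = 5
  schema.gen = max2(5, -7) = 5
  delta.gen = mul(5, -5) = -25
  stats.gen = min2(-25, -7) = -25

Second demand — change propagation:
  deps.gen: re-runs because parser.txt [-7, 9, -8, 1, 0]->[7, -6]; new result 7.
  south.gen: re-runs because parser.txt [-7, 9, -8, 1, 0]->[7, -6]; new result 1.
  layout.gen: re-runs because south.gen -5->1; new result -1.
  kernel.gen: re-runs because south.gen -5->1; layout.gen 5->-1; new result -1.
  link.gen: re-runs because layout.gen 5->-1; deps.gen -7->7; new result -1.
  merge.gen: re-runs because south.gen -5->1; new result -1.
  filter.gen: re-runs because merge.gen 5->-1; new result 1.
  schema.gen: re-runs because filter.gen 5->1; link.gen -7->-1; new result 1.
  delta.gen: re-runs because schema.gen 5->1; kernel.gen -5->-1; new result -1.
  stats.gen: re-runs because delta.gen -25->-1; deps.gen -7->7; new result -1.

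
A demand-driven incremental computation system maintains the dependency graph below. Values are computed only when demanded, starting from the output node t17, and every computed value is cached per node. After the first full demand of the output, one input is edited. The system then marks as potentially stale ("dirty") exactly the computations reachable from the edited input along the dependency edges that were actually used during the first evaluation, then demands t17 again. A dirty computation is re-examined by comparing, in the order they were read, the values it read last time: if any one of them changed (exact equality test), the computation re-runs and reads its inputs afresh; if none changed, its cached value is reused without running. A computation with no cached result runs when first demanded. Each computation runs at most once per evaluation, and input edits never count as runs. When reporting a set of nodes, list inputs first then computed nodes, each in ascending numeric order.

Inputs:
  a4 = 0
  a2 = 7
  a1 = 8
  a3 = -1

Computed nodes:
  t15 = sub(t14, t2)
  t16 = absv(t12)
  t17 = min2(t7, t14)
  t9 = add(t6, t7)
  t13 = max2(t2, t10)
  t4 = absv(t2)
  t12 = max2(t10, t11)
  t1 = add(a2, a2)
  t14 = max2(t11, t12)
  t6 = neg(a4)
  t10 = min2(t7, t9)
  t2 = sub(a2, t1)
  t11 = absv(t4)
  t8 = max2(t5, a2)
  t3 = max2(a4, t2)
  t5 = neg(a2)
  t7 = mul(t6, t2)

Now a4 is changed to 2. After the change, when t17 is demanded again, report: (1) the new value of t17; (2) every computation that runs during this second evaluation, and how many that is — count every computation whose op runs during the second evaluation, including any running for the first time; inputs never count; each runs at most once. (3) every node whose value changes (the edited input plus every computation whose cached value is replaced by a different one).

New value of t17: 12.
Computations that run: t6, t7, t9, t10, t12, t14, t17 — 7 in total.
Values that change: a4, t6, t7, t9, t10, t12, t14, t17.

First evaluation (everything demanded from the output):
  t1 = add(7, 7) = 14
  t2 = sub(7, 14) = -7
  t4 = absv(-7) = 7
  t6 = neg(0) = 0
  t7 = mul(0, -7) = 0
  t9 = add(0, 0) = 0
  t10 = min2(0, 0) = 0
  t11 = absv(7) = 7
  t12 = max2(0, 7) = 7
  t14 = max2(7, 7) = 7
  t17 = min2(0, 7) = 0

Propagation after the edit:
  t6: runs — a4 0->2; result -2.
  t7: runs — t6 0->-2; result 14.
  t9: runs — t6 0->-2; t7 0->14; result 12.
  t10: runs — t7 0->14; t9 0->12; result 12.
  t12: runs — t10 0->12; result 12.
  t14: runs — t12 7->12; result 12.
  t17: runs — t7 0->14; t14 7->12; result 12.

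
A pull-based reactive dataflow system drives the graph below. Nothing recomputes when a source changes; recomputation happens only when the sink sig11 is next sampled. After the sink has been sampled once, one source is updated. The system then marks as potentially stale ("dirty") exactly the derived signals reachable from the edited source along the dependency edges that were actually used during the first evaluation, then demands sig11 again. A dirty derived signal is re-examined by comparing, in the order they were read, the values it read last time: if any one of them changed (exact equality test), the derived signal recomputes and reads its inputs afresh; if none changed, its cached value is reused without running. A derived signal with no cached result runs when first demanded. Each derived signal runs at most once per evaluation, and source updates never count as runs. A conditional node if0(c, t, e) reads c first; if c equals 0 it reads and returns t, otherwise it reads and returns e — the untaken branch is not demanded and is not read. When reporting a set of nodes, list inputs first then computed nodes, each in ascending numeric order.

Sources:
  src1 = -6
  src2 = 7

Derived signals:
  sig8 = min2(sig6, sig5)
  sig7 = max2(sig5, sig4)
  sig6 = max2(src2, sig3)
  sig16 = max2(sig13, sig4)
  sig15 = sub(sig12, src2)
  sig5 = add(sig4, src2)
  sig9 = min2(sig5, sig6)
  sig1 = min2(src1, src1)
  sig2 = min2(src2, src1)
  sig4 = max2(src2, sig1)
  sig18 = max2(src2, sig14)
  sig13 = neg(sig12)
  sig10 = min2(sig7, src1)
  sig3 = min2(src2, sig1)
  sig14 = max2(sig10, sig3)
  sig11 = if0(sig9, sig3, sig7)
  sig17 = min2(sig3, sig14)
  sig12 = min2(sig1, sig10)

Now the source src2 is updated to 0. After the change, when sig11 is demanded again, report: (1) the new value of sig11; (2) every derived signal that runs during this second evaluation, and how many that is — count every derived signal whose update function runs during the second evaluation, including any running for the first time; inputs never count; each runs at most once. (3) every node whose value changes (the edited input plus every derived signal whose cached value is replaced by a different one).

First evaluation (everything demanded from the output):
  sig1 = min2(-6, -6) = -6
  sig3 = min2(7, -6) = -6
  sig4 = max2(7, -6) = 7
  sig5 = add(7, 7) = 14
  sig6 = max2(7, -6) = 7
  sig7 = max2(14, 7) = 14
  sig9 = min2(14, 7) = 7
  sig11 = if0(sig9=7 -> else branch sig7) = 14

Propagation after the edit:
  sig3: runs — src2 7->0; result -6 (same value as before).
  sig4: runs — src2 7->0; result 0.
  sig5: runs — sig4 7->0; src2 7->0; result 0.
  sig6: runs — src2 7->0; result 0.
  sig7: marked dirty but never re-examined — demand shifted away from it.
  sig9: runs — sig5 14->0; sig6 7->0; result 0.
  sig11: runs — sig9 7->0; result -6.

Key observation: a condition flipped, so demand moved to the other branch — sig7 is never re-examined.

New value of sig11: -6.
Derived signals that run: sig3, sig4, sig5, sig6, sig9, sig11 — 6 in total.
Values that change: src2, sig4, sig5, sig6, sig9, sig11.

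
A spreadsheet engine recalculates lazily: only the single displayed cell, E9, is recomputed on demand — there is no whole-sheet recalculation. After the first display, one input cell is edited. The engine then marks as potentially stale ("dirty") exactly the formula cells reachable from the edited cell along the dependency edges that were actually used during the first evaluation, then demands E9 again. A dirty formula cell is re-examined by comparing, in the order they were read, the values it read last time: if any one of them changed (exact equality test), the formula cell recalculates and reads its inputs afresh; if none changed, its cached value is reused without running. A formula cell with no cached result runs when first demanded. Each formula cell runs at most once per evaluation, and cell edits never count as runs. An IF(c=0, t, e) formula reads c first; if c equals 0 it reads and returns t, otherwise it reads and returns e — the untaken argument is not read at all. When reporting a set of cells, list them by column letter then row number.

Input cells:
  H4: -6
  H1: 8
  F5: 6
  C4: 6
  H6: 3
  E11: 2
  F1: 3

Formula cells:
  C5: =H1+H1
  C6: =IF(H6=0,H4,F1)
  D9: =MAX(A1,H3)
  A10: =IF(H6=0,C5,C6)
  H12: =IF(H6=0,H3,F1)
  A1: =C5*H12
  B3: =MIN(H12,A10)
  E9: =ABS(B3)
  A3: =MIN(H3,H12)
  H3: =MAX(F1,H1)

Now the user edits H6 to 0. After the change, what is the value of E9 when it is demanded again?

First evaluation (everything demanded from the output):
  C6 = IF(H6=0: H6=3 -> else branch F1) = 3
  A10 = IF(H6=0: H6=3 -> else branch C6) = 3
  H12 = IF(H6=0: H6=3 -> else branch F1) = 3
  B3 = MIN(3, 3) = 3
  E9 = ABS(3) = 3

Propagation after the edit:
  C5: demanded for the first time — runs, produces 16.
  C6: marked dirty but never re-examined — demand shifted away from it.
  A10: runs — H6 3->0; result 16.
  H3: demanded for the first time — runs, produces 8.
  H12: runs — H6 3->0; result 8.
  B3: runs — H12 3->8; A10 3->16; result 8.
  E9: runs — B3 3->8; result 8.

Key observation: a condition flipped, so demand moved to the other branch — C6 is never re-examined.

New value of E9: 8.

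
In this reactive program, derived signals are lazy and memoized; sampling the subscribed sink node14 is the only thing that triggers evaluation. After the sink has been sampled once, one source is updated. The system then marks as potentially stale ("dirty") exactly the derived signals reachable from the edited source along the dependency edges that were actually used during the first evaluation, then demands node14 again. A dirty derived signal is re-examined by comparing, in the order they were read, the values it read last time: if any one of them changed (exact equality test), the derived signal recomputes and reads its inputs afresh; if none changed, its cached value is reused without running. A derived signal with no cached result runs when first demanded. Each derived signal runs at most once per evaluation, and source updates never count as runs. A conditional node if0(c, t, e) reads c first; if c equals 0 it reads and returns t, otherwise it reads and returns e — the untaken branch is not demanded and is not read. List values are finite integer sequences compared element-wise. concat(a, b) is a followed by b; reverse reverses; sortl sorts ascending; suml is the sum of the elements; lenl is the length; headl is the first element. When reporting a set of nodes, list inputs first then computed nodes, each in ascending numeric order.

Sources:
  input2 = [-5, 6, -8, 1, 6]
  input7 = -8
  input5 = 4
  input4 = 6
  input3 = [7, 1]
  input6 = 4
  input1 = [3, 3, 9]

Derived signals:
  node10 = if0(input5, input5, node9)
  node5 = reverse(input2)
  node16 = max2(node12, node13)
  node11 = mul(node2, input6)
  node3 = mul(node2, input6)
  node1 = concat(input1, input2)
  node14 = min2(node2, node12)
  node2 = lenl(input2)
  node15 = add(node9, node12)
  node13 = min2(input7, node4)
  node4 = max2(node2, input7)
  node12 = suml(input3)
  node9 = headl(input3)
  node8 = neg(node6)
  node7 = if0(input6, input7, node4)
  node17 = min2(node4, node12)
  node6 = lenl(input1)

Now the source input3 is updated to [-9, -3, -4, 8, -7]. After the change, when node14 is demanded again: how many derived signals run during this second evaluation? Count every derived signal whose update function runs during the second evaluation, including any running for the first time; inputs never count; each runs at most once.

2 derived signals run: node12, node14.

First demand of the output computes:
  node2 = lenl([-5, 6, -8, 1, 6]) = 5
  node12 = suml([7, 1]) = 8
  node14 = min2(5, 8) = 5

After the edit, cleaning proceeds:
  node12: a read changed (input3 [7, 1]->[-9, -3, -4, 8, -7]) — executes, giving -15.
  node14: a read changed (node12 8->-15) — executes, giving -15.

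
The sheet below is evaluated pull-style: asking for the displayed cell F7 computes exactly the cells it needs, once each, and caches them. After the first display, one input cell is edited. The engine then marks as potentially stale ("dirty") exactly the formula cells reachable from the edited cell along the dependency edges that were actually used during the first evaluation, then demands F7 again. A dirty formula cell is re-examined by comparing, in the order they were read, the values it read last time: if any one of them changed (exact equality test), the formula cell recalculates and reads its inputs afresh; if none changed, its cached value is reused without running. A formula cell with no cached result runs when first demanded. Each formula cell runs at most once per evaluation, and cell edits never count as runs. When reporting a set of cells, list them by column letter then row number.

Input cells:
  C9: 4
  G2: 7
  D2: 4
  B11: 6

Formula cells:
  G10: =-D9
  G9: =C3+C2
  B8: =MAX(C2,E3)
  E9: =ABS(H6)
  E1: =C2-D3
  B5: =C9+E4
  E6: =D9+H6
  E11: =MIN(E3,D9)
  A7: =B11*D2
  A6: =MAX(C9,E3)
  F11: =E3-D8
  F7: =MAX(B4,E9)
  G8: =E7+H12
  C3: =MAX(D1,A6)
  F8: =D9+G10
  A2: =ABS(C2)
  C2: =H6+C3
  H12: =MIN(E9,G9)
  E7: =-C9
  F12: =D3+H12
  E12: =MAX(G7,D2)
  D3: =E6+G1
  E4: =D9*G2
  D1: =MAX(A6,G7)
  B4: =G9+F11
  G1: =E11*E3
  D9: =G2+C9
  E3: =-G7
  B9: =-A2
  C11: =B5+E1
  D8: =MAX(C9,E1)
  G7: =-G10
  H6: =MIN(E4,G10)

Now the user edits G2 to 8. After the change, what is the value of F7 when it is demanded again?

First demand of the output computes:
  D9 = 7 + 4 = 11
  E4 = 11 * 7 = 77
  G10 = -(11) = -11
  G7 = -(-11) = 11
  E3 = -(11) = -11
  A6 = MAX(4, -11) = 4
  D1 = MAX(4, 11) = 11
  C3 = MAX(11, 4) = 11
  E11 = MIN(-11, 11) = -11
  G1 = -11 * -11 = 121
  H6 = MIN(77, -11) = -11
  C2 = -11 + 11 = 0
  E6 = 11 + -11 = 0
  D3 = 0 + 121 = 121
  E1 = 0 - 121 = -121
  D8 = MAX(4, -121) = 4
  E9 = ABS(-11) = 11
  F11 = -11 - 4 = -15
  G9 = 11 + 0 = 11
  B4 = 11 + -15 = -4
  F7 = MAX(-4, 11) = 11

After the edit, cleaning proceeds:
  D9: a read changed (G2 7->8) — executes, giving 12.
  E4: a read changed (D9 11->12; G2 7->8) — executes, giving 96.
  G10: a read changed (D9 11->12) — executes, giving -12.
  G7: a read changed (G10 -11->-12) — executes, giving 12.
  E3: a read changed (G7 11->12) — executes, giving -12.
  A6: a read changed (E3 -11->-12) — executes, giving 4 — identical to its old value.
  D1: a read changed (G7 11->12) — executes, giving 12.
  C3: a read changed (D1 11->12) — executes, giving 12.
  E11: a read changed (E3 -11->-12; D9 11->12) — executes, giving -12.
  G1: a read changed (E11 -11->-12; E3 -11->-12) — executes, giving 144.
  H6: a read changed (E4 77->96; G10 -11->-12) — executes, giving -12.
  C2: a read changed (H6 -11->-12; C3 11->12) — executes, giving 0 — identical to its old value.
  E6: a read changed (D9 11->12; H6 -11->-12) — executes, giving 0 — identical to its old value.
  D3: a read changed (G1 121->144) — executes, giving 144.
  E1: a read changed (D3 121->144) — executes, giving -144.
  D8: a read changed (E1 -121->-144) — executes, giving 4 — identical to its old value.
  E9: a read changed (H6 -11->-12) — executes, giving 12.
  F11: a read changed (E3 -11->-12) — executes, giving -16.
  G9: a read changed (C3 11->12) — executes, giving 12.
  B4: a read changed (G9 11->12; F11 -15->-16) — executes, giving -4 — identical to its old value.
  F7: a read changed (E9 11->12) — executes, giving 12.

Demanding F7 again yields 12.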